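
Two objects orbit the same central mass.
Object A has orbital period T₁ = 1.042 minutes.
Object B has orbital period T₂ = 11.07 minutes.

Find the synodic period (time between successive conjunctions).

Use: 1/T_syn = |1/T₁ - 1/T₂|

Convert to SI: T₁ = 1.042 minutes = 62.52 s; T₂ = 11.07 minutes = 664.2 s.
T_syn = |T₁ · T₂ / (T₁ − T₂)|.
T_syn = |62.52 · 664.2 / (62.52 − 664.2)| s ≈ 69.02 s = 1.15 minutes.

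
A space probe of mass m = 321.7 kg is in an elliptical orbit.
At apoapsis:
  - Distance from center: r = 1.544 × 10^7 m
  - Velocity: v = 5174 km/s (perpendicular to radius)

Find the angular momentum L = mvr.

Convert to SI: v = 5174 km/s = 5.174e+06 m/s.
Since v is perpendicular to r, L = m · v · r.
L = 321.7 · 5.174e+06 · 1.544e+07 kg·m²/s ≈ 2.57e+16 kg·m²/s.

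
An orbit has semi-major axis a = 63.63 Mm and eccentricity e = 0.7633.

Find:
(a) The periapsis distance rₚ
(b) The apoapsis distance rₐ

Convert to SI: a = 63.63 Mm = 6.363e+07 m.
(a) rₚ = a(1 − e) = 6.363e+07 · (1 − 0.7633) = 6.363e+07 · 0.2367 ≈ 1.506e+07 m = 15.06 Mm.
(b) rₐ = a(1 + e) = 6.363e+07 · (1 + 0.7633) = 6.363e+07 · 1.7633 ≈ 1.122e+08 m = 112.2 Mm.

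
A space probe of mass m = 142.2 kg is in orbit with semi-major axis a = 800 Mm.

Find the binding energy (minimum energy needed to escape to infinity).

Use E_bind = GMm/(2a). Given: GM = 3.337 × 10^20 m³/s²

Convert to SI: a = 800 Mm = 8e+08 m.
Total orbital energy is E = −GMm/(2a); binding energy is E_bind = −E = GMm/(2a).
E_bind = 3.337e+20 · 142.2 / (2 · 8e+08) J ≈ 2.966e+13 J = 29.66 TJ.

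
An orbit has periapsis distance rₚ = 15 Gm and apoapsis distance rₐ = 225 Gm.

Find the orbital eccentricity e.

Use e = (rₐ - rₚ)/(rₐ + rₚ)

Convert to SI: rₚ = 15 Gm = 1.5e+10 m; rₐ = 225 Gm = 2.25e+11 m.
e = (rₐ − rₚ) / (rₐ + rₚ).
e = (2.25e+11 − 1.5e+10) / (2.25e+11 + 1.5e+10) = 2.1e+11 / 2.4e+11 ≈ 0.875.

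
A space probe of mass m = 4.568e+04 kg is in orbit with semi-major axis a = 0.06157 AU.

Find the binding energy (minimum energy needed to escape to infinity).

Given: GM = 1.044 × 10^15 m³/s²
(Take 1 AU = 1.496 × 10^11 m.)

Convert to SI: a = 0.06157 AU = 9.21087e+09 m.
Total orbital energy is E = −GMm/(2a); binding energy is E_bind = −E = GMm/(2a).
E_bind = 1.044e+15 · 4.568e+04 / (2 · 9.21087e+09) J ≈ 2.589e+09 J = 2.589 GJ.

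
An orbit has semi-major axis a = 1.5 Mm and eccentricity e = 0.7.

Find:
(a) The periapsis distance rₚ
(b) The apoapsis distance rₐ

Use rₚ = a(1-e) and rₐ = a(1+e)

Convert to SI: a = 1.5 Mm = 1.5e+06 m.
(a) rₚ = a(1 − e) = 1.5e+06 · (1 − 0.7) = 1.5e+06 · 0.3 ≈ 4.5e+05 m = 450 km.
(b) rₐ = a(1 + e) = 1.5e+06 · (1 + 0.7) = 1.5e+06 · 1.7 ≈ 2.55e+06 m = 2.55 Mm.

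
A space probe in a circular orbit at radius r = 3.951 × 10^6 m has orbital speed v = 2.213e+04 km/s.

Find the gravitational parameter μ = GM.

Convert to SI: v = 2.213e+04 km/s = 2.213e+07 m/s.
For a circular orbit v² = GM/r, so GM = v² · r.
GM = (2.213e+07)² · 3.951e+06 m³/s² ≈ 1.935e+21 m³/s² = 1.935 × 10^21 m³/s².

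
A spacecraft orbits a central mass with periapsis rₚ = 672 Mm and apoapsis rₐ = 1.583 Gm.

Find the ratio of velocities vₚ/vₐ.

Convert to SI: rₚ = 672 Mm = 6.72e+08 m; rₐ = 1.583 Gm = 1.583e+09 m.
Conservation of angular momentum gives rₚvₚ = rₐvₐ, so vₚ/vₐ = rₐ/rₚ.
vₚ/vₐ = 1.583e+09 / 6.72e+08 ≈ 2.356.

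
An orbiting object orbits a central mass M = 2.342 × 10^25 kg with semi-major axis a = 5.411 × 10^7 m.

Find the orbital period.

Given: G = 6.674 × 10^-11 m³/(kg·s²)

GM = G · M = 6.674e-11 · 2.342e+25 = 1.56305e+15 m³/s².
Kepler's third law: T = 2π √(a³ / GM).
Substituting a = 5.411e+07 m and GM = 1.56305e+15 m³/s²:
T = 2π √((5.411e+07)³ / 1.56305e+15) s
T ≈ 6.326e+04 s = 17.57 hours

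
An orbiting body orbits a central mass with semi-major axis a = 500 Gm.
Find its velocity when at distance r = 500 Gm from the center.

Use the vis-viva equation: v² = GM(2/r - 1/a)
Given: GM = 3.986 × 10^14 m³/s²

Convert to SI: a = 500 Gm = 5e+11 m; r = 500 Gm = 5e+11 m.
Vis-viva: v = √(GM · (2/r − 1/a)).
2/r − 1/a = 2/5e+11 − 1/5e+11 = 2e-12 m⁻¹.
v = √(3.986e+14 · 2e-12) m/s ≈ 28.23 m/s = 28.23 m/s.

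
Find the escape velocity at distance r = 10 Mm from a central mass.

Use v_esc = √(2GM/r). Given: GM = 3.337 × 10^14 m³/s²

Convert to SI: r = 10 Mm = 1e+07 m.
Escape velocity comes from setting total energy to zero: ½v² − GM/r = 0 ⇒ v_esc = √(2GM / r).
v_esc = √(2 · 3.337e+14 / 1e+07) m/s ≈ 8169 m/s = 8.169 km/s.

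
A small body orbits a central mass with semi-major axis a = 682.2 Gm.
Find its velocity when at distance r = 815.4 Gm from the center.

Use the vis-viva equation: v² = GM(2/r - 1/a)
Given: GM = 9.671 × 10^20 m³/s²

Convert to SI: a = 682.2 Gm = 6.822e+11 m; r = 815.4 Gm = 8.154e+11 m.
Vis-viva: v = √(GM · (2/r − 1/a)).
2/r − 1/a = 2/8.154e+11 − 1/6.822e+11 = 9.86938e-13 m⁻¹.
v = √(9.671e+20 · 9.86938e-13) m/s ≈ 3.089e+04 m/s = 30.89 km/s.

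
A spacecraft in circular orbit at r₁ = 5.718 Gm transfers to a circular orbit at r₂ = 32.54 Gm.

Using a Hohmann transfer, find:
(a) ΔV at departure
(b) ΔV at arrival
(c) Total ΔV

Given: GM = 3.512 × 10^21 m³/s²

Convert to SI: r₁ = 5.718 Gm = 5.718e+09 m; r₂ = 32.54 Gm = 3.254e+10 m.
Transfer semi-major axis: a_t = (r₁ + r₂)/2 = (5.718e+09 + 3.254e+10)/2 = 1.9129e+10 m.
Circular speeds: v₁ = √(GM/r₁) = 783710 m/s, v₂ = √(GM/r₂) = 328525 m/s.
Transfer speeds (vis-viva v² = GM(2/r − 1/a_t)): v₁ᵗ = 1.02216e+06 m/s, v₂ᵗ = 179616 m/s.
(a) ΔV₁ = |v₁ᵗ − v₁| ≈ 2.384e+05 m/s = 238.4 km/s.
(b) ΔV₂ = |v₂ − v₂ᵗ| ≈ 1.489e+05 m/s = 148.9 km/s.
(c) ΔV_total = ΔV₁ + ΔV₂ ≈ 3.874e+05 m/s = 387.4 km/s.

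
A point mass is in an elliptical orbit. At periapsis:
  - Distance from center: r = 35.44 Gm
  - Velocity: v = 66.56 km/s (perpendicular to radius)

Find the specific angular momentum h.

Convert to SI: r = 35.44 Gm = 3.544e+10 m; v = 66.56 km/s = 66560 m/s.
With v perpendicular to r, h = r · v.
h = 3.544e+10 · 66560 m²/s ≈ 2.359e+15 m²/s.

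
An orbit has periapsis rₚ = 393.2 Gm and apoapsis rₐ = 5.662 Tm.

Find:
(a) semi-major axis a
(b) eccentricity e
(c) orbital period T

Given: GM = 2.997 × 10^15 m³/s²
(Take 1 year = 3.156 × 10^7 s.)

Convert to SI: rₚ = 393.2 Gm = 3.932e+11 m; rₐ = 5.662 Tm = 5.662e+12 m.
(a) a = (rₚ + rₐ)/2 = (3.932e+11 + 5.662e+12)/2 ≈ 3.028e+12 m
(b) e = (rₐ − rₚ)/(rₐ + rₚ) = (5.662e+12 − 3.932e+11)/(5.662e+12 + 3.932e+11) ≈ 0.8701
(c) With a = (rₚ + rₐ)/2 = 3.0276e+12 m, T = 2π √(a³/GM) = 2π √((3.0276e+12)³/2.997e+15) s ≈ 6.046e+11 s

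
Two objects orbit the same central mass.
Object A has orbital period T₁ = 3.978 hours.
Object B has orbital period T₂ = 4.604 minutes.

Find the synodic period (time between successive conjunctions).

Convert to SI: T₁ = 3.978 hours = 14320.8 s; T₂ = 4.604 minutes = 276.24 s.
T_syn = |T₁ · T₂ / (T₁ − T₂)|.
T_syn = |14320.8 · 276.24 / (14320.8 − 276.24)| s ≈ 281.7 s = 4.695 minutes.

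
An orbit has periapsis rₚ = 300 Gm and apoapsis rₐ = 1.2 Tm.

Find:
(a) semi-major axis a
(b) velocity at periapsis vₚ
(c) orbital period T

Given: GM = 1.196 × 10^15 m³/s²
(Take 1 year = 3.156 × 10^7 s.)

Convert to SI: rₚ = 300 Gm = 3e+11 m; rₐ = 1.2 Tm = 1.2e+12 m.
(a) a = (rₚ + rₐ)/2 = (3e+11 + 1.2e+12)/2 ≈ 7.5e+11 m
(b) With a = (rₚ + rₐ)/2 = 7.5e+11 m, vₚ = √(GM (2/rₚ − 1/a)) = √(1.196e+15 · (2/3e+11 − 1/7.5e+11)) m/s ≈ 79.87 m/s
(c) With a = (rₚ + rₐ)/2 = 7.5e+11 m, T = 2π √(a³/GM) = 2π √((7.5e+11)³/1.196e+15) s ≈ 1.18e+11 s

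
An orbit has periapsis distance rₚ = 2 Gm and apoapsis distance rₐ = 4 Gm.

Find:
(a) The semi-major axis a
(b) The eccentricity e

Convert to SI: rₚ = 2 Gm = 2e+09 m; rₐ = 4 Gm = 4e+09 m.
(a) a = (rₚ + rₐ) / 2 = (2e+09 + 4e+09) / 2 ≈ 3e+09 m = 3 Gm.
(b) e = (rₐ − rₚ) / (rₐ + rₚ) = (4e+09 − 2e+09) / (4e+09 + 2e+09) ≈ 0.3333.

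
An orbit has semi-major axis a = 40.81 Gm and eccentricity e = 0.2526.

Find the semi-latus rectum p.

Convert to SI: a = 40.81 Gm = 4.081e+10 m.
p = a (1 − e²).
p = 4.081e+10 · (1 − (0.2526)²) = 4.081e+10 · 0.936193 ≈ 3.821e+10 m = 38.21 Gm.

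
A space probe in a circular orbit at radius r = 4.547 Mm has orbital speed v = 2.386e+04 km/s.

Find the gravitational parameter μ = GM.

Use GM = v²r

Convert to SI: r = 4.547 Mm = 4.547e+06 m; v = 2.386e+04 km/s = 2.386e+07 m/s.
For a circular orbit v² = GM/r, so GM = v² · r.
GM = (2.386e+07)² · 4.547e+06 m³/s² ≈ 2.589e+21 m³/s² = 2.589 × 10^21 m³/s².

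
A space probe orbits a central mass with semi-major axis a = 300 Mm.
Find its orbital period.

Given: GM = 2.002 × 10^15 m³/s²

Convert to SI: a = 300 Mm = 3e+08 m.
Kepler's third law: T = 2π √(a³ / GM).
Substituting a = 3e+08 m and GM = 2.002e+15 m³/s²:
T = 2π √((3e+08)³ / 2.002e+15) s
T ≈ 7.297e+05 s = 8.445 days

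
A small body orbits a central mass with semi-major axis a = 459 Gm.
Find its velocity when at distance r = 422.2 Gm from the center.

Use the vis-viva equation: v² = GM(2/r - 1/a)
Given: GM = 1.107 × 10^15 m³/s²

Convert to SI: a = 459 Gm = 4.59e+11 m; r = 422.2 Gm = 4.222e+11 m.
Vis-viva: v = √(GM · (2/r − 1/a)).
2/r − 1/a = 2/4.222e+11 − 1/4.59e+11 = 2.55844e-12 m⁻¹.
v = √(1.107e+15 · 2.55844e-12) m/s ≈ 53.22 m/s = 53.22 m/s.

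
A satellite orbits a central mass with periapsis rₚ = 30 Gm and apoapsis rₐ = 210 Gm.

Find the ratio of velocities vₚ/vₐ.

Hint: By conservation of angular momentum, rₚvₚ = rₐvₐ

Convert to SI: rₚ = 30 Gm = 3e+10 m; rₐ = 210 Gm = 2.1e+11 m.
Conservation of angular momentum gives rₚvₚ = rₐvₐ, so vₚ/vₐ = rₐ/rₚ.
vₚ/vₐ = 2.1e+11 / 3e+10 ≈ 7.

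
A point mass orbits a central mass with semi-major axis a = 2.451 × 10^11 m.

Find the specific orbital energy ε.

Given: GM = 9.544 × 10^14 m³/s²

ε = −GM / (2a).
ε = −9.544e+14 / (2 · 2.451e+11) J/kg ≈ -1947 J/kg = -1.947 kJ/kg.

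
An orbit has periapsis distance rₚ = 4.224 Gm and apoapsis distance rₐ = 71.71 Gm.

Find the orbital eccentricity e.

Convert to SI: rₚ = 4.224 Gm = 4.224e+09 m; rₐ = 71.71 Gm = 7.171e+10 m.
e = (rₐ − rₚ) / (rₐ + rₚ).
e = (7.171e+10 − 4.224e+09) / (7.171e+10 + 4.224e+09) = 6.7486e+10 / 7.5934e+10 ≈ 0.8887.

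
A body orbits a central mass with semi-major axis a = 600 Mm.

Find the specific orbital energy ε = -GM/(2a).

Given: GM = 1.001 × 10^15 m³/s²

Convert to SI: a = 600 Mm = 6e+08 m.
ε = −GM / (2a).
ε = −1.001e+15 / (2 · 6e+08) J/kg ≈ -8.342e+05 J/kg = -834.2 kJ/kg.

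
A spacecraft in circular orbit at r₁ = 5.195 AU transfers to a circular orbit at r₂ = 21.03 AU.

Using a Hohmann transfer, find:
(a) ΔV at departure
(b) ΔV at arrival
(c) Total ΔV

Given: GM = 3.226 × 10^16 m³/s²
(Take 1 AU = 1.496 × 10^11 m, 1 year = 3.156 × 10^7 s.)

Convert to SI: r₁ = 5.195 AU = 7.77172e+11 m; r₂ = 21.03 AU = 3.14609e+12 m.
Transfer semi-major axis: a_t = (r₁ + r₂)/2 = (7.77172e+11 + 3.14609e+12)/2 = 1.96163e+12 m.
Circular speeds: v₁ = √(GM/r₁) = 203.739 m/s, v₂ = √(GM/r₂) = 101.262 m/s.
Transfer speeds (vis-viva v² = GM(2/r − 1/a_t)): v₁ᵗ = 258.018 m/s, v₂ᵗ = 63.7378 m/s.
(a) ΔV₁ = |v₁ᵗ − v₁| ≈ 54.28 m/s = 0.01145 AU/year.
(b) ΔV₂ = |v₂ − v₂ᵗ| ≈ 37.52 m/s = 0.007916 AU/year.
(c) ΔV_total = ΔV₁ + ΔV₂ ≈ 91.8 m/s = 0.01937 AU/year.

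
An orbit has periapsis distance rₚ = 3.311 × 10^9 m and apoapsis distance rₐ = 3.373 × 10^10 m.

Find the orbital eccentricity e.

e = (rₐ − rₚ) / (rₐ + rₚ).
e = (3.373e+10 − 3.311e+09) / (3.373e+10 + 3.311e+09) = 3.0419e+10 / 3.7041e+10 ≈ 0.8212.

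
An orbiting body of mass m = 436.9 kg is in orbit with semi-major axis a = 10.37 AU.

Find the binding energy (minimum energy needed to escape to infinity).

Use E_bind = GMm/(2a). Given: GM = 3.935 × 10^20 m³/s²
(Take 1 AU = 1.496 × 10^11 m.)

Convert to SI: a = 10.37 AU = 1.55135e+12 m.
Total orbital energy is E = −GMm/(2a); binding energy is E_bind = −E = GMm/(2a).
E_bind = 3.935e+20 · 436.9 / (2 · 1.55135e+12) J ≈ 5.541e+10 J = 55.41 GJ.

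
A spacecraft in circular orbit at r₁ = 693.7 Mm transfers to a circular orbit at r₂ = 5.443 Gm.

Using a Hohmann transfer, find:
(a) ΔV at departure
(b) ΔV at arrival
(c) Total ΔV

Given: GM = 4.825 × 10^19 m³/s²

Convert to SI: r₁ = 693.7 Mm = 6.937e+08 m; r₂ = 5.443 Gm = 5.443e+09 m.
Transfer semi-major axis: a_t = (r₁ + r₂)/2 = (6.937e+08 + 5.443e+09)/2 = 3.06835e+09 m.
Circular speeds: v₁ = √(GM/r₁) = 263732 m/s, v₂ = √(GM/r₂) = 94152 m/s.
Transfer speeds (vis-viva v² = GM(2/r − 1/a_t)): v₁ᵗ = 351261 m/s, v₂ᵗ = 44767.5 m/s.
(a) ΔV₁ = |v₁ᵗ − v₁| ≈ 8.753e+04 m/s = 87.53 km/s.
(b) ΔV₂ = |v₂ − v₂ᵗ| ≈ 4.938e+04 m/s = 49.38 km/s.
(c) ΔV_total = ΔV₁ + ΔV₂ ≈ 1.369e+05 m/s = 136.9 km/s.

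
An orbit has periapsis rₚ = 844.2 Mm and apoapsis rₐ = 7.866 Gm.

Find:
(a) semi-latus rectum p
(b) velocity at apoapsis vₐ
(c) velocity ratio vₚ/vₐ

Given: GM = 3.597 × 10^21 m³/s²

Convert to SI: rₚ = 844.2 Mm = 8.442e+08 m; rₐ = 7.866 Gm = 7.866e+09 m.
(a) From a = (rₚ + rₐ)/2 = 4.3551e+09 m and e = (rₐ − rₚ)/(rₐ + rₚ) = 0.806158, p = a(1 − e²) = 4.3551e+09 · (1 − (0.806158)²) ≈ 1.525e+09 m
(b) With a = (rₚ + rₐ)/2 = 4.3551e+09 m, vₐ = √(GM (2/rₐ − 1/a)) = √(3.597e+21 · (2/7.866e+09 − 1/4.3551e+09)) m/s ≈ 2.977e+05 m/s
(c) Conservation of angular momentum (rₚvₚ = rₐvₐ) gives vₚ/vₐ = rₐ/rₚ = 7.866e+09/8.442e+08 ≈ 9.318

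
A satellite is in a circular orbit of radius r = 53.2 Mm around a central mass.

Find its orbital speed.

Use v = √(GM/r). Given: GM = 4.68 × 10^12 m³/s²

Convert to SI: r = 53.2 Mm = 5.32e+07 m.
For a circular orbit, gravity supplies the centripetal force, so v = √(GM / r).
v = √(4.68e+12 / 5.32e+07) m/s ≈ 296.6 m/s = 296.6 m/s.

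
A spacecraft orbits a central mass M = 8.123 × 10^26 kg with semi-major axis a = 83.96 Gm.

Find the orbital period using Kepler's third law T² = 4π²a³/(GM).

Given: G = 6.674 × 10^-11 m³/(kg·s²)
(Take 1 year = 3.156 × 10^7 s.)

Convert to SI: a = 83.96 Gm = 8.396e+10 m.
GM = G · M = 6.674e-11 · 8.123e+26 = 5.42129e+16 m³/s².
Kepler's third law: T = 2π √(a³ / GM).
Substituting a = 8.396e+10 m and GM = 5.42129e+16 m³/s²:
T = 2π √((8.396e+10)³ / 5.42129e+16) s
T ≈ 6.565e+08 s = 20.8 years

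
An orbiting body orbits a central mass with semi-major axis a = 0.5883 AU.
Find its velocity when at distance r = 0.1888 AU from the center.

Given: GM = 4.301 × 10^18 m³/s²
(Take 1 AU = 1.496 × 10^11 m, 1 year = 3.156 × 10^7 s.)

Convert to SI: a = 0.5883 AU = 8.80097e+10 m; r = 0.1888 AU = 2.82445e+10 m.
Vis-viva: v = √(GM · (2/r − 1/a)).
2/r − 1/a = 2/2.82445e+10 − 1/8.80097e+10 = 5.94479e-11 m⁻¹.
v = √(4.301e+18 · 5.94479e-11) m/s ≈ 1.599e+04 m/s = 3.373 AU/year.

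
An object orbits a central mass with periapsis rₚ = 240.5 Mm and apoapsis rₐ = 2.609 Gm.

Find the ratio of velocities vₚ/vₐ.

Convert to SI: rₚ = 240.5 Mm = 2.405e+08 m; rₐ = 2.609 Gm = 2.609e+09 m.
Conservation of angular momentum gives rₚvₚ = rₐvₐ, so vₚ/vₐ = rₐ/rₚ.
vₚ/vₐ = 2.609e+09 / 2.405e+08 ≈ 10.85.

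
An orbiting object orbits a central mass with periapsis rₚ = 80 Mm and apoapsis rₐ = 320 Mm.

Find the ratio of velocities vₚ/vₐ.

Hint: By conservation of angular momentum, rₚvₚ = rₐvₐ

Convert to SI: rₚ = 80 Mm = 8e+07 m; rₐ = 320 Mm = 3.2e+08 m.
Conservation of angular momentum gives rₚvₚ = rₐvₐ, so vₚ/vₐ = rₐ/rₚ.
vₚ/vₐ = 3.2e+08 / 8e+07 ≈ 4.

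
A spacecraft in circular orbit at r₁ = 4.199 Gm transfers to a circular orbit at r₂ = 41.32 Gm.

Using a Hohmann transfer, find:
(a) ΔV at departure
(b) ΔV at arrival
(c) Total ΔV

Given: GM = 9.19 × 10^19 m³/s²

Convert to SI: r₁ = 4.199 Gm = 4.199e+09 m; r₂ = 41.32 Gm = 4.132e+10 m.
Transfer semi-major axis: a_t = (r₁ + r₂)/2 = (4.199e+09 + 4.132e+10)/2 = 2.27595e+10 m.
Circular speeds: v₁ = √(GM/r₁) = 147940 m/s, v₂ = √(GM/r₂) = 47160.4 m/s.
Transfer speeds (vis-viva v² = GM(2/r − 1/a_t)): v₁ᵗ = 199335 m/s, v₂ᵗ = 20256.7 m/s.
(a) ΔV₁ = |v₁ᵗ − v₁| ≈ 5.14e+04 m/s = 51.4 km/s.
(b) ΔV₂ = |v₂ − v₂ᵗ| ≈ 2.69e+04 m/s = 26.9 km/s.
(c) ΔV_total = ΔV₁ + ΔV₂ ≈ 7.83e+04 m/s = 78.3 km/s.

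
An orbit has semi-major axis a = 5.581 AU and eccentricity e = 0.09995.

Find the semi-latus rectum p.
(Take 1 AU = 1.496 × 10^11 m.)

Convert to SI: a = 5.581 AU = 8.34918e+11 m.
p = a (1 − e²).
p = 8.34918e+11 · (1 − (0.09995)²) = 8.34918e+11 · 0.99001 ≈ 8.266e+11 m = 5.525 AU.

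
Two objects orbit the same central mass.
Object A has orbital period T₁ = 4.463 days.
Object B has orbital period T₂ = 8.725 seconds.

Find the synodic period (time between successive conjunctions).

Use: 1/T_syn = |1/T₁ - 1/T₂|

Convert to SI: T₁ = 4.463 days = 385603 s.
T_syn = |T₁ · T₂ / (T₁ − T₂)|.
T_syn = |385603 · 8.725 / (385603 − 8.725)| s ≈ 8.725 s = 8.725 seconds.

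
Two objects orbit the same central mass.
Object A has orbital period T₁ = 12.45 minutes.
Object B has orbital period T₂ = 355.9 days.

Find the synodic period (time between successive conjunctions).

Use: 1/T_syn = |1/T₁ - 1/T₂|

Convert to SI: T₁ = 12.45 minutes = 747 s; T₂ = 355.9 days = 3.07498e+07 s.
T_syn = |T₁ · T₂ / (T₁ − T₂)|.
T_syn = |747 · 3.07498e+07 / (747 − 3.07498e+07)| s ≈ 747 s = 12.45 minutes.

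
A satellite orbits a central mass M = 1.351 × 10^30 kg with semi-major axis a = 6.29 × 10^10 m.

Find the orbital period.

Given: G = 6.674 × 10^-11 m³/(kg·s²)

GM = G · M = 6.674e-11 · 1.351e+30 = 9.01657e+19 m³/s².
Kepler's third law: T = 2π √(a³ / GM).
Substituting a = 6.29e+10 m and GM = 9.01657e+19 m³/s²:
T = 2π √((6.29e+10)³ / 9.01657e+19) s
T ≈ 1.044e+07 s = 120.8 days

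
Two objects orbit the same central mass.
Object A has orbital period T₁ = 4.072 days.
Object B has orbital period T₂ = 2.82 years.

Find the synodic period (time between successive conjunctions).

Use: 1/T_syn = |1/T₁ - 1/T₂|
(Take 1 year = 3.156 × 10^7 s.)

Convert to SI: T₁ = 4.072 days = 351821 s; T₂ = 2.82 years = 8.89992e+07 s.
T_syn = |T₁ · T₂ / (T₁ − T₂)|.
T_syn = |351821 · 8.89992e+07 / (351821 − 8.89992e+07)| s ≈ 3.532e+05 s = 4.088 days.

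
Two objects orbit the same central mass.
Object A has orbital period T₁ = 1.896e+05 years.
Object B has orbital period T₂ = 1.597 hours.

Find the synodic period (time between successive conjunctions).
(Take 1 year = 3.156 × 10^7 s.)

Convert to SI: T₁ = 1.896e+05 years = 5.98378e+12 s; T₂ = 1.597 hours = 5749.2 s.
T_syn = |T₁ · T₂ / (T₁ − T₂)|.
T_syn = |5.98378e+12 · 5749.2 / (5.98378e+12 − 5749.2)| s ≈ 5749 s = 1.597 hours.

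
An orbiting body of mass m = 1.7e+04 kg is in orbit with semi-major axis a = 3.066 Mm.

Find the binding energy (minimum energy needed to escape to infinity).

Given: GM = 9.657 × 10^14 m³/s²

Convert to SI: a = 3.066 Mm = 3.066e+06 m.
Total orbital energy is E = −GMm/(2a); binding energy is E_bind = −E = GMm/(2a).
E_bind = 9.657e+14 · 1.7e+04 / (2 · 3.066e+06) J ≈ 2.677e+12 J = 2.677 TJ.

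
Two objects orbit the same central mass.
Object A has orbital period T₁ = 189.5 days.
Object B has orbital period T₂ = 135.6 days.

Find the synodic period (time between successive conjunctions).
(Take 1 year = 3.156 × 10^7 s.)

Convert to SI: T₁ = 189.5 days = 1.63728e+07 s; T₂ = 135.6 days = 1.17158e+07 s.
T_syn = |T₁ · T₂ / (T₁ − T₂)|.
T_syn = |1.63728e+07 · 1.17158e+07 / (1.63728e+07 − 1.17158e+07)| s ≈ 4.119e+07 s = 1.305 years.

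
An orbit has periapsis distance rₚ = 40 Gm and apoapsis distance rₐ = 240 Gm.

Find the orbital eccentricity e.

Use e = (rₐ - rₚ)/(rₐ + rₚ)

Convert to SI: rₚ = 40 Gm = 4e+10 m; rₐ = 240 Gm = 2.4e+11 m.
e = (rₐ − rₚ) / (rₐ + rₚ).
e = (2.4e+11 − 4e+10) / (2.4e+11 + 4e+10) = 2e+11 / 2.8e+11 ≈ 0.7143.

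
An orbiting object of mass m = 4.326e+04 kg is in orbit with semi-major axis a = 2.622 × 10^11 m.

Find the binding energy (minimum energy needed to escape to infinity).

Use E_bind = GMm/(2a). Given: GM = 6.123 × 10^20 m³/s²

Total orbital energy is E = −GMm/(2a); binding energy is E_bind = −E = GMm/(2a).
E_bind = 6.123e+20 · 4.326e+04 / (2 · 2.622e+11) J ≈ 5.051e+13 J = 50.51 TJ.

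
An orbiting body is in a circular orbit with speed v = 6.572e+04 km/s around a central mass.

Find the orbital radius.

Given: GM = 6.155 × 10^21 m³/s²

Convert to SI: v = 6.572e+04 km/s = 6.572e+07 m/s.
For a circular orbit, v² = GM / r, so r = GM / v².
r = 6.155e+21 / (6.572e+07)² m ≈ 1.425e+06 m = 1.425 × 10^6 m.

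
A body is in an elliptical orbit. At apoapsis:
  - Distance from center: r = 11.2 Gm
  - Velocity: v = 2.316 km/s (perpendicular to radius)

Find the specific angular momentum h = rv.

Convert to SI: r = 11.2 Gm = 1.12e+10 m; v = 2.316 km/s = 2316 m/s.
With v perpendicular to r, h = r · v.
h = 1.12e+10 · 2316 m²/s ≈ 2.594e+13 m²/s.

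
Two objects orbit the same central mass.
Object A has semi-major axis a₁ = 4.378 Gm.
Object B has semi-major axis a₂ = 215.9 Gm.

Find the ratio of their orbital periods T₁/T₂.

Convert to SI: a₁ = 4.378 Gm = 4.378e+09 m; a₂ = 215.9 Gm = 2.159e+11 m.
From Kepler's third law, (T₁/T₂)² = (a₁/a₂)³, so T₁/T₂ = (a₁/a₂)^(3/2).
a₁/a₂ = 4.378e+09 / 2.159e+11 = 0.0202779.
T₁/T₂ = (0.0202779)^(3/2) ≈ 0.002888.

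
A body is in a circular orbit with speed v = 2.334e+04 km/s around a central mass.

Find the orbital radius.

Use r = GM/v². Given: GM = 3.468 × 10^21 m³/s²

Convert to SI: v = 2.334e+04 km/s = 2.334e+07 m/s.
For a circular orbit, v² = GM / r, so r = GM / v².
r = 3.468e+21 / (2.334e+07)² m ≈ 6.366e+06 m = 6.366 Mm.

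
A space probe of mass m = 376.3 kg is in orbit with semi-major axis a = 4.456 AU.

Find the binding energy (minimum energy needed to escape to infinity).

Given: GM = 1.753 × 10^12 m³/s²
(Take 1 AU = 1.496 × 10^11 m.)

Convert to SI: a = 4.456 AU = 6.66618e+11 m.
Total orbital energy is E = −GMm/(2a); binding energy is E_bind = −E = GMm/(2a).
E_bind = 1.753e+12 · 376.3 / (2 · 6.66618e+11) J ≈ 494.8 J = 494.8 J.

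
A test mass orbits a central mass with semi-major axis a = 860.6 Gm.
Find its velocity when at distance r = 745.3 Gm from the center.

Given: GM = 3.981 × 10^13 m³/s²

Convert to SI: a = 860.6 Gm = 8.606e+11 m; r = 745.3 Gm = 7.453e+11 m.
Vis-viva: v = √(GM · (2/r − 1/a)).
2/r − 1/a = 2/7.453e+11 − 1/8.606e+11 = 1.5215e-12 m⁻¹.
v = √(3.981e+13 · 1.5215e-12) m/s ≈ 7.783 m/s = 7.783 m/s.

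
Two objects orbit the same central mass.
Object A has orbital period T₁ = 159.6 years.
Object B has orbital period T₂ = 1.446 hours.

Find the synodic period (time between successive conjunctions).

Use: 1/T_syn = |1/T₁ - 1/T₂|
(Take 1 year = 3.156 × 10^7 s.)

Convert to SI: T₁ = 159.6 years = 5.03698e+09 s; T₂ = 1.446 hours = 5205.6 s.
T_syn = |T₁ · T₂ / (T₁ − T₂)|.
T_syn = |5.03698e+09 · 5205.6 / (5.03698e+09 − 5205.6)| s ≈ 5206 s = 1.446 hours.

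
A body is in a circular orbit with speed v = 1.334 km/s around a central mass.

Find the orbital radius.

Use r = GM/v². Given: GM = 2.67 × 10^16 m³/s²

Convert to SI: v = 1.334 km/s = 1334 m/s.
For a circular orbit, v² = GM / r, so r = GM / v².
r = 2.67e+16 / (1334)² m ≈ 1.5e+10 m = 15 Gm.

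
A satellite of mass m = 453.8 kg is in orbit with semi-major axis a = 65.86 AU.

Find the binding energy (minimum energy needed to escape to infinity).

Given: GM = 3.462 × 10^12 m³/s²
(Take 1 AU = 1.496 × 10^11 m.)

Convert to SI: a = 65.86 AU = 9.85266e+12 m.
Total orbital energy is E = −GMm/(2a); binding energy is E_bind = −E = GMm/(2a).
E_bind = 3.462e+12 · 453.8 / (2 · 9.85266e+12) J ≈ 79.73 J = 79.73 J.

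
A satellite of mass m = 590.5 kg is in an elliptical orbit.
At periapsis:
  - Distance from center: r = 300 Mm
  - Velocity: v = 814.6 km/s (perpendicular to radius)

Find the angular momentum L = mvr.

Convert to SI: r = 300 Mm = 3e+08 m; v = 814.6 km/s = 814600 m/s.
Since v is perpendicular to r, L = m · v · r.
L = 590.5 · 814600 · 3e+08 kg·m²/s ≈ 1.443e+17 kg·m²/s.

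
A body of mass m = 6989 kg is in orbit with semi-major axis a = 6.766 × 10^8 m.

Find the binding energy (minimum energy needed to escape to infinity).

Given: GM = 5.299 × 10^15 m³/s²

Total orbital energy is E = −GMm/(2a); binding energy is E_bind = −E = GMm/(2a).
E_bind = 5.299e+15 · 6989 / (2 · 6.766e+08) J ≈ 2.737e+10 J = 27.37 GJ.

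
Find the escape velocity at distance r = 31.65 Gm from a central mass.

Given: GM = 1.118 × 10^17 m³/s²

Convert to SI: r = 31.65 Gm = 3.165e+10 m.
Escape velocity comes from setting total energy to zero: ½v² − GM/r = 0 ⇒ v_esc = √(2GM / r).
v_esc = √(2 · 1.118e+17 / 3.165e+10) m/s ≈ 2658 m/s = 2.658 km/s.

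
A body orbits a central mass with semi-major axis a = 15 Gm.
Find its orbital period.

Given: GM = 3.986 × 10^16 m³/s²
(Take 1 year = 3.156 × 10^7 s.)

Convert to SI: a = 15 Gm = 1.5e+10 m.
Kepler's third law: T = 2π √(a³ / GM).
Substituting a = 1.5e+10 m and GM = 3.986e+16 m³/s²:
T = 2π √((1.5e+10)³ / 3.986e+16) s
T ≈ 5.782e+07 s = 1.832 years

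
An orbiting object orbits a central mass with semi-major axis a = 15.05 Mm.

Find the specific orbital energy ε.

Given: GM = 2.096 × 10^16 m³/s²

Convert to SI: a = 15.05 Mm = 1.505e+07 m.
ε = −GM / (2a).
ε = −2.096e+16 / (2 · 1.505e+07) J/kg ≈ -6.963e+08 J/kg = -696.3 MJ/kg.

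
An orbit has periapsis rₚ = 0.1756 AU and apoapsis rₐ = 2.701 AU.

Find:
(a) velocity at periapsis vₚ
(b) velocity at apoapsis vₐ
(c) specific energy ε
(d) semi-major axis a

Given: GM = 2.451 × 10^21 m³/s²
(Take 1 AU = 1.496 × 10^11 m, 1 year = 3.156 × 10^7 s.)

Convert to SI: rₚ = 0.1756 AU = 2.62698e+10 m; rₐ = 2.701 AU = 4.0407e+11 m.
(a) With a = (rₚ + rₐ)/2 = 2.1517e+11 m, vₚ = √(GM (2/rₚ − 1/a)) = √(2.451e+21 · (2/2.62698e+10 − 1/2.1517e+11)) m/s ≈ 4.186e+05 m/s
(b) With a = (rₚ + rₐ)/2 = 2.1517e+11 m, vₐ = √(GM (2/rₐ − 1/a)) = √(2.451e+21 · (2/4.0407e+11 − 1/2.1517e+11)) m/s ≈ 2.721e+04 m/s
(c) With a = (rₚ + rₐ)/2 = 2.1517e+11 m, ε = −GM/(2a) = −2.451e+21/(2 · 2.1517e+11) J/kg ≈ -5.696e+09 J/kg
(d) a = (rₚ + rₐ)/2 = (2.62698e+10 + 4.0407e+11)/2 ≈ 2.152e+11 m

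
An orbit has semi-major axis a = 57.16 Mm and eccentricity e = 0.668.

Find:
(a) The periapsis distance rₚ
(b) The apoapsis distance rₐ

Convert to SI: a = 57.16 Mm = 5.716e+07 m.
(a) rₚ = a(1 − e) = 5.716e+07 · (1 − 0.668) = 5.716e+07 · 0.332 ≈ 1.898e+07 m = 18.98 Mm.
(b) rₐ = a(1 + e) = 5.716e+07 · (1 + 0.668) = 5.716e+07 · 1.668 ≈ 9.534e+07 m = 95.34 Mm.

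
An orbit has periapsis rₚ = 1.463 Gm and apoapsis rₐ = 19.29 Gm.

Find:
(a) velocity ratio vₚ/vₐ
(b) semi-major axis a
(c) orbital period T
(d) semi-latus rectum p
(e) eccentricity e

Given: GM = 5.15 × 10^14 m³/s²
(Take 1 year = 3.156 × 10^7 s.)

Convert to SI: rₚ = 1.463 Gm = 1.463e+09 m; rₐ = 19.29 Gm = 1.929e+10 m.
(a) Conservation of angular momentum (rₚvₚ = rₐvₐ) gives vₚ/vₐ = rₐ/rₚ = 1.929e+10/1.463e+09 ≈ 13.19
(b) a = (rₚ + rₐ)/2 = (1.463e+09 + 1.929e+10)/2 ≈ 1.038e+10 m
(c) With a = (rₚ + rₐ)/2 = 1.03765e+10 m, T = 2π √(a³/GM) = 2π √((1.03765e+10)³/5.15e+14) s ≈ 2.927e+08 s
(d) From a = (rₚ + rₐ)/2 = 1.03765e+10 m and e = (rₐ − rₚ)/(rₐ + rₚ) = 0.859008, p = a(1 − e²) = 1.03765e+10 · (1 − (0.859008)²) ≈ 2.72e+09 m
(e) e = (rₐ − rₚ)/(rₐ + rₚ) = (1.929e+10 − 1.463e+09)/(1.929e+10 + 1.463e+09) ≈ 0.859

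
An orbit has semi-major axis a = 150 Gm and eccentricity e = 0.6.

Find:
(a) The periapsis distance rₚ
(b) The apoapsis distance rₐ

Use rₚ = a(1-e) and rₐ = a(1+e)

Convert to SI: a = 150 Gm = 1.5e+11 m.
(a) rₚ = a(1 − e) = 1.5e+11 · (1 − 0.6) = 1.5e+11 · 0.4 ≈ 6e+10 m = 60 Gm.
(b) rₐ = a(1 + e) = 1.5e+11 · (1 + 0.6) = 1.5e+11 · 1.6 ≈ 2.4e+11 m = 240 Gm.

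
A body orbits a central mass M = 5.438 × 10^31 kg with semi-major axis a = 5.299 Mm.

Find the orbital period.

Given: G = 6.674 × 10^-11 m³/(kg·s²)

Convert to SI: a = 5.299 Mm = 5.299e+06 m.
GM = G · M = 6.674e-11 · 5.438e+31 = 3.62932e+21 m³/s².
Kepler's third law: T = 2π √(a³ / GM).
Substituting a = 5.299e+06 m and GM = 3.62932e+21 m³/s²:
T = 2π √((5.299e+06)³ / 3.62932e+21) s
T ≈ 1.272 s = 1.272 seconds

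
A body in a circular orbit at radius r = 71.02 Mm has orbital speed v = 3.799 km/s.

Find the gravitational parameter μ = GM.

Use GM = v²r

Convert to SI: r = 71.02 Mm = 7.102e+07 m; v = 3.799 km/s = 3799 m/s.
For a circular orbit v² = GM/r, so GM = v² · r.
GM = (3799)² · 7.102e+07 m³/s² ≈ 1.025e+15 m³/s² = 1.025 × 10^15 m³/s².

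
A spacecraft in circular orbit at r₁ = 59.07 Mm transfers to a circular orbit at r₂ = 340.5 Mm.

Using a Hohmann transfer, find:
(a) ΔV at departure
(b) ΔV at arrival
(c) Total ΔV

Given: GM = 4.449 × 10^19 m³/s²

Convert to SI: r₁ = 59.07 Mm = 5.907e+07 m; r₂ = 340.5 Mm = 3.405e+08 m.
Transfer semi-major axis: a_t = (r₁ + r₂)/2 = (5.907e+07 + 3.405e+08)/2 = 1.99785e+08 m.
Circular speeds: v₁ = √(GM/r₁) = 867856 m/s, v₂ = √(GM/r₂) = 361470 m/s.
Transfer speeds (vis-viva v² = GM(2/r − 1/a_t)): v₁ᵗ = 1.13299e+06 m/s, v₂ᵗ = 196551 m/s.
(a) ΔV₁ = |v₁ᵗ − v₁| ≈ 2.651e+05 m/s = 265.1 km/s.
(b) ΔV₂ = |v₂ − v₂ᵗ| ≈ 1.649e+05 m/s = 164.9 km/s.
(c) ΔV_total = ΔV₁ + ΔV₂ ≈ 4.301e+05 m/s = 430.1 km/s.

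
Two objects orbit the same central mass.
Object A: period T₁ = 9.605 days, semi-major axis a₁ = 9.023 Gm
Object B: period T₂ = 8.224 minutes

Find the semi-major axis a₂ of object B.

Convert to SI: T₁ = 9.605 days = 829872 s; a₁ = 9.023 Gm = 9.023e+09 m; T₂ = 8.224 minutes = 493.44 s.
Kepler's third law: (T₁/T₂)² = (a₁/a₂)³ ⇒ a₂ = a₁ · (T₂/T₁)^(2/3).
T₂/T₁ = 493.44 / 829872 = 0.000594598.
a₂ = 9.023e+09 · (0.000594598)^(2/3) m ≈ 6.38e+07 m = 63.8 Mm.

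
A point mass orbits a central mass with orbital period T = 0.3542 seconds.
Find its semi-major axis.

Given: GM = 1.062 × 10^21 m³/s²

Invert Kepler's third law: a = (GM · T² / (4π²))^(1/3).
Substituting T = 0.3542 s and GM = 1.062e+21 m³/s²:
a = (1.062e+21 · (0.3542)² / (4π²))^(1/3) m
a ≈ 1.5e+06 m = 1.5 Mm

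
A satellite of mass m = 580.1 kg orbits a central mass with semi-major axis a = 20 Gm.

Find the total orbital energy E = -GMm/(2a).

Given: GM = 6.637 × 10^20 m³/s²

Convert to SI: a = 20 Gm = 2e+10 m.
E = −GMm / (2a).
E = −6.637e+20 · 580.1 / (2 · 2e+10) J ≈ -9.625e+12 J = -9.625 TJ.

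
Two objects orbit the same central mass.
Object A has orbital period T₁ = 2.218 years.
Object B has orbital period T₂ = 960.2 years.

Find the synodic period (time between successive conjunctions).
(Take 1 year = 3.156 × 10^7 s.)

Convert to SI: T₁ = 2.218 years = 7.00001e+07 s; T₂ = 960.2 years = 3.03039e+10 s.
T_syn = |T₁ · T₂ / (T₁ − T₂)|.
T_syn = |7.00001e+07 · 3.03039e+10 / (7.00001e+07 − 3.03039e+10)| s ≈ 7.016e+07 s = 2.223 years.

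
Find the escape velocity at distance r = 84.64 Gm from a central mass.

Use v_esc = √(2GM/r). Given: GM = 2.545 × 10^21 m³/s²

Convert to SI: r = 84.64 Gm = 8.464e+10 m.
Escape velocity comes from setting total energy to zero: ½v² − GM/r = 0 ⇒ v_esc = √(2GM / r).
v_esc = √(2 · 2.545e+21 / 8.464e+10) m/s ≈ 2.452e+05 m/s = 245.2 km/s.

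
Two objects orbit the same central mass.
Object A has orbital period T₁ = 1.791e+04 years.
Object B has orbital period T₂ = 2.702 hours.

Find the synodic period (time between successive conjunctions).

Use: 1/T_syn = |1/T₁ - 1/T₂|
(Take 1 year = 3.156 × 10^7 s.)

Convert to SI: T₁ = 1.791e+04 years = 5.6524e+11 s; T₂ = 2.702 hours = 9727.2 s.
T_syn = |T₁ · T₂ / (T₁ − T₂)|.
T_syn = |5.6524e+11 · 9727.2 / (5.6524e+11 − 9727.2)| s ≈ 9727 s = 2.702 hours.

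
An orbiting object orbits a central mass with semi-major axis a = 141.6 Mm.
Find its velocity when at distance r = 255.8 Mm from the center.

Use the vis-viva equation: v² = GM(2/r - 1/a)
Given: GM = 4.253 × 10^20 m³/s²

Convert to SI: a = 141.6 Mm = 1.416e+08 m; r = 255.8 Mm = 2.558e+08 m.
Vis-viva: v = √(GM · (2/r − 1/a)).
2/r − 1/a = 2/2.558e+08 − 1/1.416e+08 = 7.56461e-10 m⁻¹.
v = √(4.253e+20 · 7.56461e-10) m/s ≈ 5.672e+05 m/s = 567.2 km/s.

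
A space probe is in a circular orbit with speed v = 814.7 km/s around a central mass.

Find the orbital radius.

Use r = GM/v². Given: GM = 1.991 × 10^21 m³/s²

Convert to SI: v = 814.7 km/s = 814700 m/s.
For a circular orbit, v² = GM / r, so r = GM / v².
r = 1.991e+21 / (814700)² m ≈ 3e+09 m = 3 Gm.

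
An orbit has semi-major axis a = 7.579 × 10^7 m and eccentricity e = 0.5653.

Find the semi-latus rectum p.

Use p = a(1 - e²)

p = a (1 − e²).
p = 7.579e+07 · (1 − (0.5653)²) = 7.579e+07 · 0.680436 ≈ 5.157e+07 m = 5.157 × 10^7 m.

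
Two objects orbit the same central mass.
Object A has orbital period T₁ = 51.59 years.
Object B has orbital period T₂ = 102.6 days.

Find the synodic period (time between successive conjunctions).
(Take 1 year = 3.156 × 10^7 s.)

Convert to SI: T₁ = 51.59 years = 1.62818e+09 s; T₂ = 102.6 days = 8.86464e+06 s.
T_syn = |T₁ · T₂ / (T₁ − T₂)|.
T_syn = |1.62818e+09 · 8.86464e+06 / (1.62818e+09 − 8.86464e+06)| s ≈ 8.913e+06 s = 103.2 days.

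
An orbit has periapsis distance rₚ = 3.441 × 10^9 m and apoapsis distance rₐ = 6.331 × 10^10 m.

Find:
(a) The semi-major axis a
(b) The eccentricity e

(a) a = (rₚ + rₐ) / 2 = (3.441e+09 + 6.331e+10) / 2 ≈ 3.338e+10 m = 3.338 × 10^10 m.
(b) e = (rₐ − rₚ) / (rₐ + rₚ) = (6.331e+10 − 3.441e+09) / (6.331e+10 + 3.441e+09) ≈ 0.8969.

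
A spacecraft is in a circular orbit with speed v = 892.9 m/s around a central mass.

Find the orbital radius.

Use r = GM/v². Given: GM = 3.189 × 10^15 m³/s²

For a circular orbit, v² = GM / r, so r = GM / v².
r = 3.189e+15 / (892.9)² m ≈ 4e+09 m = 4 Gm.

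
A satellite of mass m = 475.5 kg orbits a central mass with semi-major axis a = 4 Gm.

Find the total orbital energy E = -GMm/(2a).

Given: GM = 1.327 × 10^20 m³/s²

Convert to SI: a = 4 Gm = 4e+09 m.
E = −GMm / (2a).
E = −1.327e+20 · 475.5 / (2 · 4e+09) J ≈ -7.887e+12 J = -7.887 TJ.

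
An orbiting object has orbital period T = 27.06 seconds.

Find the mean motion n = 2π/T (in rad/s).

n = 2π / T.
n = 2π / 27.06 s ≈ 0.2322 rad/s.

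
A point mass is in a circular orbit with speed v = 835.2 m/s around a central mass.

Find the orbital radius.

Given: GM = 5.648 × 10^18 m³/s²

For a circular orbit, v² = GM / r, so r = GM / v².
r = 5.648e+18 / (835.2)² m ≈ 8.097e+12 m = 8.097 Tm.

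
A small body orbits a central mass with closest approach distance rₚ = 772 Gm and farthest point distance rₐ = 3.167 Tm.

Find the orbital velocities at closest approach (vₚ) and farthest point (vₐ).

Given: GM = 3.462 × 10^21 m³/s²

Convert to SI: rₚ = 772 Gm = 7.72e+11 m; rₐ = 3.167 Tm = 3.167e+12 m.
Use the vis-viva equation v² = GM(2/r − 1/a) with a = (rₚ + rₐ)/2 = (7.72e+11 + 3.167e+12)/2 = 1.9695e+12 m.
vₚ = √(GM · (2/rₚ − 1/a)) = √(3.462e+21 · (2/7.72e+11 − 1/1.9695e+12)) m/s ≈ 8.492e+04 m/s = 84.92 km/s.
vₐ = √(GM · (2/rₐ − 1/a)) = √(3.462e+21 · (2/3.167e+12 − 1/1.9695e+12)) m/s ≈ 2.07e+04 m/s = 20.7 km/s.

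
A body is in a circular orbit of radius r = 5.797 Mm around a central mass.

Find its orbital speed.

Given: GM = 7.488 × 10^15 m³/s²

Convert to SI: r = 5.797 Mm = 5.797e+06 m.
For a circular orbit, gravity supplies the centripetal force, so v = √(GM / r).
v = √(7.488e+15 / 5.797e+06) m/s ≈ 3.594e+04 m/s = 35.94 km/s.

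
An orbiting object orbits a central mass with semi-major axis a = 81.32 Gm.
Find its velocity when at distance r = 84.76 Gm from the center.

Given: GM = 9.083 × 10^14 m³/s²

Convert to SI: a = 81.32 Gm = 8.132e+10 m; r = 84.76 Gm = 8.476e+10 m.
Vis-viva: v = √(GM · (2/r − 1/a)).
2/r − 1/a = 2/8.476e+10 − 1/8.132e+10 = 1.12989e-11 m⁻¹.
v = √(9.083e+14 · 1.12989e-11) m/s ≈ 101.3 m/s = 101.3 m/s.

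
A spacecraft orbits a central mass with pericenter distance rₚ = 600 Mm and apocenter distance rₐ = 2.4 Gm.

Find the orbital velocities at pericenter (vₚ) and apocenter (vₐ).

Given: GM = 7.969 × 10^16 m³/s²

Convert to SI: rₚ = 600 Mm = 6e+08 m; rₐ = 2.4 Gm = 2.4e+09 m.
Use the vis-viva equation v² = GM(2/r − 1/a) with a = (rₚ + rₐ)/2 = (6e+08 + 2.4e+09)/2 = 1.5e+09 m.
vₚ = √(GM · (2/rₚ − 1/a)) = √(7.969e+16 · (2/6e+08 − 1/1.5e+09)) m/s ≈ 1.458e+04 m/s = 14.58 km/s.
vₐ = √(GM · (2/rₐ − 1/a)) = √(7.969e+16 · (2/2.4e+09 − 1/1.5e+09)) m/s ≈ 3644 m/s = 3.644 km/s.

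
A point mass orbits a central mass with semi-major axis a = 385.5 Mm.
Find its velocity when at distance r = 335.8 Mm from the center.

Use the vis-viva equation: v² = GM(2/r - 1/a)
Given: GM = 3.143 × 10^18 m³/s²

Convert to SI: a = 385.5 Mm = 3.855e+08 m; r = 335.8 Mm = 3.358e+08 m.
Vis-viva: v = √(GM · (2/r − 1/a)).
2/r − 1/a = 2/3.358e+08 − 1/3.855e+08 = 3.36189e-09 m⁻¹.
v = √(3.143e+18 · 3.36189e-09) m/s ≈ 1.028e+05 m/s = 102.8 km/s.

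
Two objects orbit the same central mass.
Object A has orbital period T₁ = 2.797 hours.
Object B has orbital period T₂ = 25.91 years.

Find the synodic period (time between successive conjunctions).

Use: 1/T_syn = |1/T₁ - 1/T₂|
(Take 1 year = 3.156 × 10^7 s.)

Convert to SI: T₁ = 2.797 hours = 10069.2 s; T₂ = 25.91 years = 8.1772e+08 s.
T_syn = |T₁ · T₂ / (T₁ − T₂)|.
T_syn = |10069.2 · 8.1772e+08 / (10069.2 − 8.1772e+08)| s ≈ 1.007e+04 s = 2.797 hours.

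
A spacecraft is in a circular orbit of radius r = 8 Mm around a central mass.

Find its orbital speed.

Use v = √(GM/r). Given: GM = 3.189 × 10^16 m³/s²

Convert to SI: r = 8 Mm = 8e+06 m.
For a circular orbit, gravity supplies the centripetal force, so v = √(GM / r).
v = √(3.189e+16 / 8e+06) m/s ≈ 6.314e+04 m/s = 63.14 km/s.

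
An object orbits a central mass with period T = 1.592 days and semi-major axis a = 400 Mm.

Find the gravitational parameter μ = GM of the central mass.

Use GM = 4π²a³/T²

Convert to SI: T = 1.592 days = 137549 s; a = 400 Mm = 4e+08 m.
GM = 4π² · a³ / T².
GM = 4π² · (4e+08)³ / (137549)² m³/s² ≈ 1.335e+17 m³/s² = 1.335 × 10^17 m³/s².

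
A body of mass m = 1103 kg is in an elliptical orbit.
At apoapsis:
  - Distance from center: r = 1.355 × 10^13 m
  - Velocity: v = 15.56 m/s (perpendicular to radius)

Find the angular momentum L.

Since v is perpendicular to r, L = m · v · r.
L = 1103 · 15.56 · 1.355e+13 kg·m²/s ≈ 2.326e+17 kg·m²/s.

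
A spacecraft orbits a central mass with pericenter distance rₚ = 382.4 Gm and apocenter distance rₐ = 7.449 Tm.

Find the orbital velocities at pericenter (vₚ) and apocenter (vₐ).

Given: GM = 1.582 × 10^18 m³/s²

Convert to SI: rₚ = 382.4 Gm = 3.824e+11 m; rₐ = 7.449 Tm = 7.449e+12 m.
Use the vis-viva equation v² = GM(2/r − 1/a) with a = (rₚ + rₐ)/2 = (3.824e+11 + 7.449e+12)/2 = 3.9157e+12 m.
vₚ = √(GM · (2/rₚ − 1/a)) = √(1.582e+18 · (2/3.824e+11 − 1/3.9157e+12)) m/s ≈ 2805 m/s = 2.805 km/s.
vₐ = √(GM · (2/rₐ − 1/a)) = √(1.582e+18 · (2/7.449e+12 − 1/3.9157e+12)) m/s ≈ 144 m/s = 144 m/s.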